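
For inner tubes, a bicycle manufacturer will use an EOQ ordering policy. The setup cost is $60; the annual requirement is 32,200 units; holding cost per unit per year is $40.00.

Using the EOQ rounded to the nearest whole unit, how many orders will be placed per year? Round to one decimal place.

Optimal lot size Q* = (2 × 32,200 × $60 / $40)^½ ≈ 310.81 → Q = 311
Orders per year = D/Q = 32,200 / 311 = 103.537

103.5 orders per year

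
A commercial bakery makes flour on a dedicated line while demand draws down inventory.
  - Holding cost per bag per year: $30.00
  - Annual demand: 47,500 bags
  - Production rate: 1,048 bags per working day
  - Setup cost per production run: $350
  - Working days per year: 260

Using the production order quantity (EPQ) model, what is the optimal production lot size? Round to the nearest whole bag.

Daily demand d = 47,500/260 = 182.692; p = 1048; 1 − d/p = 0.82568
EPQ = √(2DS / (H(1 − d/p)))
    = √(2 × 47,500 × 350 / (30 × 0.82568)) ≈ 1,158.59

1,159 bags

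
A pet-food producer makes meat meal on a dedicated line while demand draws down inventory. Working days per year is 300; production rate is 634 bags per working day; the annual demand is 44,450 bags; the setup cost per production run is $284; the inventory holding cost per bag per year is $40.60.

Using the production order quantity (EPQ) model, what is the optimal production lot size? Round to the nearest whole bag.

901 bags

Daily demand d = 44,450/300 = 148.167; p = 634; 1 − d/p = 0.76630
EPQ = √(2DS / (H(1 − d/p)))
    = √(2 × 44,450 × 284 / (40.6 × 0.76630)) ≈ 900.84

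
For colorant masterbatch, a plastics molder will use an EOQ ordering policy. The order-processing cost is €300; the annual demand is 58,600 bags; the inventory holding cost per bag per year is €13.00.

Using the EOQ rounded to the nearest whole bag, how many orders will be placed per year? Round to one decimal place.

35.6 orders per year

Optimal lot size Q* = (2 × 58,600 × €300 / €13)^½ ≈ 1,644.57 → Q = 1,645
Orders per year = D/Q = 58,600 / 1,645 = 35.623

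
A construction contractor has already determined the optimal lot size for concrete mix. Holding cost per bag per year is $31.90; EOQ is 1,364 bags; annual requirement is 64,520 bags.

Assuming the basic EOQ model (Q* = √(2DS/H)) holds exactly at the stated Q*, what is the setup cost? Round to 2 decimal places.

Since Q* = (2DS/H)^½, squaring gives Q*²·H = 2DS.
S = Q²H / (2D) = 1,364² × 31.9 / (2 × 64,520) = 459.9335

$459.93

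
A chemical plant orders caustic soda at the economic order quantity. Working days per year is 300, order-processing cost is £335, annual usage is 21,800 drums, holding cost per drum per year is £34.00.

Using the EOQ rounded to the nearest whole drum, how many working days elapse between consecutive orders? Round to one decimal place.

2DS/H = 2·21,800·335/34 = 429,588.24
EOQ = √429,588.24 ≈ 655.43 → Q = 655 drums
Days between orders = 300 / (D/Q) = 300 / 33.282 ≈ 9.014

9.0 days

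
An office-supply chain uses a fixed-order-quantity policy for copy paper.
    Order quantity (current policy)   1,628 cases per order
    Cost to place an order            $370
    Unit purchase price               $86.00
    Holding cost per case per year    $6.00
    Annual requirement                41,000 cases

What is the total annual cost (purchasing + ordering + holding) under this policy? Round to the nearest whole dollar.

Annual ordering cost = (D/Q)·S = (41,000/1,628) × 370 = $9,318.18
Annual holding cost  = (Q/2)·H = (1,628/2) × 6 = $4,884.00
Purchase cost = D·C = 41,000 × 86 = $3,526,000.00
Total = $9,318.18 + $4,884.00 + $3,526,000.00 = $3,540,202.18

$3,540,202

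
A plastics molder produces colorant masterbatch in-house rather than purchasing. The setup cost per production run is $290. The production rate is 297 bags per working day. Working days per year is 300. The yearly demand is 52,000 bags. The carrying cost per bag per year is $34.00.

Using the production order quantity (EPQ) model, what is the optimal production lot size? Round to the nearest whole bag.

d = 52,000/300 = 173.3333 bags/day;  effective holding cost H(1 − d/p) = 34·(1 − 173.3333/297) = 14.15713
Q* = √(2DS / H_eff) = √(2·52,000·290 / 14.15713) ≈ 1,459.58

1,460 bags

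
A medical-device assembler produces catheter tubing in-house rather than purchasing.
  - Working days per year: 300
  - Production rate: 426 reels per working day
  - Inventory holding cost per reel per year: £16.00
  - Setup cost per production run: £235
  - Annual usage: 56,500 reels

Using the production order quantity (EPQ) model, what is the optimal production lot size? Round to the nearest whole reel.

Daily demand d = 56,500/300 = 188.333; p = 426; 1 − d/p = 0.55790
EPQ = √(2DS / (H(1 − d/p)))
    = √(2 × 56,500 × 235 / (16 × 0.55790)) ≈ 1,724.78

1,725 reels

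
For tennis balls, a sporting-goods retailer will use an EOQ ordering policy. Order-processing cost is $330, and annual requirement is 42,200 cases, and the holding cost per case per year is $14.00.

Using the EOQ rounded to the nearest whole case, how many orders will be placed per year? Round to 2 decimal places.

Q* = √(2·D·S / H) = √(2·42,200·330 / 14) = √1,989,428.6 ≈ 1,410.47 → Q = 1,410
Orders per year = D/Q = 42,200 / 1,410 = 29.929

29.93 orders per year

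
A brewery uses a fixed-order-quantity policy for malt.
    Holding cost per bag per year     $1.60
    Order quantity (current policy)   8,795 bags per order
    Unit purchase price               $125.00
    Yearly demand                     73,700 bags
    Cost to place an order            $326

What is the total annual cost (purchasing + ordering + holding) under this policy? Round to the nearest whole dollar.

Annual ordering cost = (D/Q)·S = (73,700/8,795) × 326 = $2,731.80
Annual holding cost  = (Q/2)·H = (8,795/2) × 1.6 = $7,036.00
Purchase cost = D·C = 73,700 × 125 = $9,212,500.00
Total = $2,731.80 + $7,036.00 + $9,212,500.00 = $9,222,267.80

$9,222,268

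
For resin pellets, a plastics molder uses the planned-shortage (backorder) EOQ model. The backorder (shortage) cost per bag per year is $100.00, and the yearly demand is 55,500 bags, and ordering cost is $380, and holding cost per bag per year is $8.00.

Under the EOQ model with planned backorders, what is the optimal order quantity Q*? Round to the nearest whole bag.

Basic EOQ = √(2·55,500·380/8) = 2,296.193
Backorder adjustment √((H+b)/b) = √((8+100)/100) = 1.0392
Q* = 2,296.193 × 1.0392 ≈ 2,386.27

2,386 bags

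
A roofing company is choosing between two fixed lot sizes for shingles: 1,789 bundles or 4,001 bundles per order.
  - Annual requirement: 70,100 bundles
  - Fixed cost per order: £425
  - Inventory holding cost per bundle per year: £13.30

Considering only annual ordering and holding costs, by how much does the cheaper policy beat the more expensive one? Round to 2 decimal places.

£5,502.91

TC(Q) = (D/Q)S + (Q/2)H
TC(1,789) = (70,100/1,789)×425 + (1,789/2)×13.3 = £28,550.01
TC(4,001) = (70,100/4,001)×425 + (4,001/2)×13.3 = £34,052.91
Lots of 1,789 are cheaper by £5,502.91.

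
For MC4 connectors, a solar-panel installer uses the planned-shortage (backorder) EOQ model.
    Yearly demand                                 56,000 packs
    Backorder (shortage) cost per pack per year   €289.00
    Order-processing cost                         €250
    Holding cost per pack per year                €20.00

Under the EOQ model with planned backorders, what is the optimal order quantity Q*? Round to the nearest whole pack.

Basic EOQ = √(2·56,000·250/20) = 1,183.216
Backorder adjustment √((H+b)/b) = √((20+289)/289) = 1.0340
Q* = 1,183.216 × 1.0340 ≈ 1,223.47

1,223 packs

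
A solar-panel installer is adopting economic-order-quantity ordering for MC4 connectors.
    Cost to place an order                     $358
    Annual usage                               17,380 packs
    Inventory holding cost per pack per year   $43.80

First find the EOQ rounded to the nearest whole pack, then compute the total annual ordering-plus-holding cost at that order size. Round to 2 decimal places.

$23,346.32

Q* = √(2·D·S / H) = √(2·17,380·358 / 43.8) = √284,111.4 ≈ 533.02 → Q = 533 packs
Annual ordering cost = (D/Q)·S = (17,380/533) × 358 = $11,673.62
Annual holding cost  = (Q/2)·H = (533/2) × 43.8 = $11,672.70
Total = $11,673.62 + $11,672.70 = $23,346.32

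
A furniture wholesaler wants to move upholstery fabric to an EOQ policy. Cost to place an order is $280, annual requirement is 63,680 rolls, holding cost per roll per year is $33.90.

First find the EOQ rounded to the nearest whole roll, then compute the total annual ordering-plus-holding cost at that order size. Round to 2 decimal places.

$34,769.26

EOQ = √(2DS/H) = √(2 × 63,680 × 280 / 33.9)
    = √(1,051,941.00) ≈ 1,025.64 → Q = 1,026 rolls
Orders/yr = 63,680/1,026 = 62.066; ordering cost = 62.066 × $280 = $17,378.56
Average inventory = 1,026/2 = 513; holding cost = 513 × $33.9 = $17,390.70
Total = $17,378.56 + $17,390.70 = $34,769.26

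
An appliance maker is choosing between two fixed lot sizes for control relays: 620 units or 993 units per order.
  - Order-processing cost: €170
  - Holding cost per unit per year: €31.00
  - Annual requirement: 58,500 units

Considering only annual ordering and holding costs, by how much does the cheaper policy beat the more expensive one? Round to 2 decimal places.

For each Q, cost = (D/Q)·S + (Q/2)·H.
TC(620) = (58,500/620)×170 + (620/2)×31 = €25,650.32
TC(993) = (58,500/993)×170 + (993/2)×31 = €25,406.61
|ΔTC| = |€25,650.32 − €25,406.61| = €243.72

€243.72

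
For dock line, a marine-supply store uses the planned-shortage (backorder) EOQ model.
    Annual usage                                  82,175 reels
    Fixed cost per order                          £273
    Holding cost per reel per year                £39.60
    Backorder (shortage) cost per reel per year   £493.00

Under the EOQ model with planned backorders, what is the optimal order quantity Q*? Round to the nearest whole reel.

Basic EOQ = √(2·82,175·273/39.6) = 1,064.434
Backorder adjustment √((H+b)/b) = √((39.6+493)/493) = 1.0394
Q* = 1,064.434 × 1.0394 ≈ 1,106.36

1,106 reels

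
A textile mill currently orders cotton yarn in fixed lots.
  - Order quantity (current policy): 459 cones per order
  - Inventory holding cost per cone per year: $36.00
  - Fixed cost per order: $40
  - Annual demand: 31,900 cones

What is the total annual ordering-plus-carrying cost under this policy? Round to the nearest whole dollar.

$11,042

Annual ordering cost = (D/Q)·S = (31,900/459) × 40 = $2,779.96
Annual holding cost  = (Q/2)·H = (459/2) × 36 = $8,262.00
Total = $2,779.96 + $8,262.00 = $11,041.96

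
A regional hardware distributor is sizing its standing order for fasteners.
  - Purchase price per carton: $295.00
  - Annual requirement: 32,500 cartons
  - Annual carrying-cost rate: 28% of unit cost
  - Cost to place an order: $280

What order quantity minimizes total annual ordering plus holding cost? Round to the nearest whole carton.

Holding cost per carton per year: H = 28% × $295 = $82.6000
EOQ = √(2DS/H) = √(2 × 32,500 × 280 / 82.6)
    = √(220,338.98) ≈ 469.40

469 cartons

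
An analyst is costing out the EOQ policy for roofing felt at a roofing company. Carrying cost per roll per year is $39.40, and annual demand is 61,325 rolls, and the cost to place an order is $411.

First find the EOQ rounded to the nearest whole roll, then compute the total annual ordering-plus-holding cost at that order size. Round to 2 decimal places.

$44,565.91

2DS/H = 2·61,325·411/39.4 = 1,279,420.05
EOQ = √1,279,420.05 ≈ 1,131.11 → Q = 1,131 rolls
Annual ordering cost = (D/Q)·S = (61,325/1,131) × 411 = $22,285.21
Annual holding cost  = (Q/2)·H = (1,131/2) × 39.4 = $22,280.70
Total = $22,285.21 + $22,280.70 = $44,565.91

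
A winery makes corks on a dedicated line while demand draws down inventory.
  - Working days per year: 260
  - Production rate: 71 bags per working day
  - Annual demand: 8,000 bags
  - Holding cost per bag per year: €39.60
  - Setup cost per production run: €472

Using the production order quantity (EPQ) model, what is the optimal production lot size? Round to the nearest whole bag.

580 bags

Daily demand d = 8,000/260 = 30.769; p = 71; 1 − d/p = 0.56663
EPQ = √(2DS / (H(1 − d/p)))
    = √(2 × 8,000 × 472 / (39.6 × 0.56663)) ≈ 580.14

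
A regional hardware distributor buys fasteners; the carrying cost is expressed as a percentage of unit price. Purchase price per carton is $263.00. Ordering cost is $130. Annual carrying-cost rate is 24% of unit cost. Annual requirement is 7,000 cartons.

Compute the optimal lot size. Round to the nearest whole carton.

Carrying cost H = $263 × 24% = $63.1200/carton/yr
Q* = √(2·D·S / H) = √(2·7,000·130 / 63.12) = √28,834.0 ≈ 169.81

170 cartons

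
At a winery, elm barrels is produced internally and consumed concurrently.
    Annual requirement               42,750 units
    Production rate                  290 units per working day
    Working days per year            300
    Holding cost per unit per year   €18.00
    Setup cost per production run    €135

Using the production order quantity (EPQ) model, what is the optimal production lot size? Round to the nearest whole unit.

d = 42,750/300 = 142.5000 units/day;  effective holding cost H(1 − d/p) = 18·(1 − 142.5000/290) = 9.15517
Q* = √(2DS / H_eff) = √(2·42,750·135 / 9.15517) ≈ 1,122.84

1,123 units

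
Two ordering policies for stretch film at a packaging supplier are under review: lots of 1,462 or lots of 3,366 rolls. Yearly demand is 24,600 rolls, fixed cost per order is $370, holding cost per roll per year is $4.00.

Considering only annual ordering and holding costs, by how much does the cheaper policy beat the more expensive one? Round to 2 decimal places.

$286.38

TC(Q) = (D/Q)S + (Q/2)H
TC(1,462) = (24,600/1,462)×370 + (1,462/2)×4 = $9,149.72
TC(3,366) = (24,600/3,366)×370 + (3,366/2)×4 = $9,436.10
Lots of 1,462 are cheaper by $286.38.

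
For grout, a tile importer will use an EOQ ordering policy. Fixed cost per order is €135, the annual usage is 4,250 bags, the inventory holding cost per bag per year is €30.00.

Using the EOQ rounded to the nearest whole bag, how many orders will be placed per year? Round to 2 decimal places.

21.68 orders per year

2DS/H = 2·4,250·135/30 = 38,250.00
EOQ = √38,250.00 ≈ 195.58 → Q = 196
N = D/Q = 4,250/196 ≈ 21.684 orders/yr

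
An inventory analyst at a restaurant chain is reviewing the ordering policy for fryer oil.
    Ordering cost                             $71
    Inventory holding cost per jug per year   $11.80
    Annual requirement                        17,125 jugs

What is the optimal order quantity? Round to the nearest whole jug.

Optimal lot size Q* = (2 × 17,125 × $71 / $11.8)^½ ≈ 453.96

454 jugs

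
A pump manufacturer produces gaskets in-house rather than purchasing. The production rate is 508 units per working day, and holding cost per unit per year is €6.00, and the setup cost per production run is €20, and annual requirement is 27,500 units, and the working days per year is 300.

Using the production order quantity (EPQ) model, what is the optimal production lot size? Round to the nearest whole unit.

Daily demand d = 27,500/300 = 91.667; p = 508; 1 − d/p = 0.81955
EPQ = √(2DS / (H(1 − d/p)))
    = √(2 × 27,500 × 20 / (6 × 0.81955)) ≈ 472.97

473 units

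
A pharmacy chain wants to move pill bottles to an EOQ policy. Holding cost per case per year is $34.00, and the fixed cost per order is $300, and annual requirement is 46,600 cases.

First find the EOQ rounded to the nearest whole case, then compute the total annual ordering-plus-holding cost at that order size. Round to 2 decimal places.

Optimal lot size Q* = (2 × 46,600 × $300 / $34)^½ ≈ 906.84 → Q = 907 cases
Ordering: D/Q × S = 46,600/907 × $300 = $15,413.45
Holding:  Q/2 × H = 907/2 × $34 = $15,419.00
Total = $15,413.45 + $15,419.00 = $30,832.45

$30,832.45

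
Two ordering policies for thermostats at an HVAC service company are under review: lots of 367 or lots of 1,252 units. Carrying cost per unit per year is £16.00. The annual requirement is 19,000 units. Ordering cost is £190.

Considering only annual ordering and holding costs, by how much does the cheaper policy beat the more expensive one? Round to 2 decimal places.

£126.87

Annual cost at Q: ordering D·S/Q plus holding Q·H/2.
TC(367) = (19,000/367)×190 + (367/2)×16 = £12,772.51
TC(1,252) = (19,000/1,252)×190 + (1,252/2)×16 = £12,899.39
Lots of 367 are cheaper by £126.87.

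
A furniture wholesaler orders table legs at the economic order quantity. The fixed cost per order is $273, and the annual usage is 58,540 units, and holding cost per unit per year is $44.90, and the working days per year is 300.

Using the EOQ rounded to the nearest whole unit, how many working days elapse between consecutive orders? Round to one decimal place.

Optimal lot size Q* = (2 × 58,540 × $273 / $44.9)^½ ≈ 843.72 → Q = 844 units
Days between orders = 300 / (D/Q) = 300 / 69.360 ≈ 4.325

4.3 days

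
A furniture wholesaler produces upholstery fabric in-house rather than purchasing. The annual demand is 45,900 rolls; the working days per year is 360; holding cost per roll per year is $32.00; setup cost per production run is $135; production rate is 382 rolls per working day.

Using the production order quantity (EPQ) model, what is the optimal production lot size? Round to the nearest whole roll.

Daily demand d = 45,900/360 = 127.500; p = 382; 1 − d/p = 0.66623
EPQ = √(2DS / (H(1 − d/p)))
    = √(2 × 45,900 × 135 / (32 × 0.66623)) ≈ 762.43

762 rolls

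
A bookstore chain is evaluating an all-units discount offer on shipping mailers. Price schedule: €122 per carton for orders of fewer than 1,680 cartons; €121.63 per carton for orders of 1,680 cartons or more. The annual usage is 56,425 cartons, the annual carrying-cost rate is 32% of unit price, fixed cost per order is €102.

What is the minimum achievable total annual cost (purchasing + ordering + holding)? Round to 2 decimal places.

H₁ = 32%×€122 = €39.0400;  H₂ = 32%×€121.63 = €38.9216
EOQ₁ = √(2×56,425×102/39.0400) = 543.00  (< 1,680, feasible at tier 1)
EOQ₂ = √(2×56,425×102/38.9216) = 543.82  (< 1,680 → use Q = 1,680 at tier-2 price)
TC(tier 1 (EOQ₁), Q≈543.0) = €6,905,048.53
TC(tier 2, Q≈1,680.0) = €6,899,092.70
Minimum at tier 2: €6,899,092.70

€6,899,092.70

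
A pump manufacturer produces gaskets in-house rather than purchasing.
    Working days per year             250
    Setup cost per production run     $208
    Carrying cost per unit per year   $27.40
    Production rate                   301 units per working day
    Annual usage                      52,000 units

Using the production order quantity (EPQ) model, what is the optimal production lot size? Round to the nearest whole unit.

1,599 units

d = 52,000/250 = 208.0000 units/day;  effective holding cost H(1 − d/p) = 27.4·(1 − 208.0000/301) = 8.46578
Q* = √(2DS / H_eff) = √(2·52,000·208 / 8.46578) ≈ 1,598.51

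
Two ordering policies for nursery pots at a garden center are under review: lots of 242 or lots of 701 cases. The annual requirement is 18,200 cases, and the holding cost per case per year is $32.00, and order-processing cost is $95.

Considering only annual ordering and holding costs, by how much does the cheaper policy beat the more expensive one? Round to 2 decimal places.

TC(Q) = (D/Q)S + (Q/2)H
TC(242) = (18,200/242)×95 + (242/2)×32 = $11,016.63
TC(701) = (18,200/701)×95 + (701/2)×32 = $13,682.48
|ΔTC| = |$11,016.63 − $13,682.48| = $2,665.85

$2,665.85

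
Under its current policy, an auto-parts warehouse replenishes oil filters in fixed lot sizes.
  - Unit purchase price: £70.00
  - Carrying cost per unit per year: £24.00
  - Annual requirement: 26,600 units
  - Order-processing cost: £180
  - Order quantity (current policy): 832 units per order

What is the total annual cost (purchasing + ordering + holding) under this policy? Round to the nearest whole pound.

Ordering: D/Q × S = 26,600/832 × £180 = £5,754.81
Holding:  Q/2 × H = 832/2 × £24 = £9,984.00
Purchase cost = D·C = 26,600 × 70 = £1,862,000.00
Total = £5,754.81 + £9,984.00 + £1,862,000.00 = £1,877,738.81

£1,877,739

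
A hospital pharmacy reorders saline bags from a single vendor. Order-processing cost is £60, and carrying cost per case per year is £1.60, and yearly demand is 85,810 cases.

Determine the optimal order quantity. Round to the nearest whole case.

Optimal lot size Q* = (2 × 85,810 × £60 / £1.6)^½ ≈ 2,536.88

2,537 cases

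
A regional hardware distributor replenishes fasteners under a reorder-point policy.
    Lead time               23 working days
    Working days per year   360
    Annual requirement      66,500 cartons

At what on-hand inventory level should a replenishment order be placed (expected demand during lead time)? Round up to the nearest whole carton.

Daily demand d = 66,500 / 360 = 184.722 cartons/day
Demand during lead time = 184.722 × 23 = 4,248.61
Reorder point = 4,248.61 → round up

4,249 cartons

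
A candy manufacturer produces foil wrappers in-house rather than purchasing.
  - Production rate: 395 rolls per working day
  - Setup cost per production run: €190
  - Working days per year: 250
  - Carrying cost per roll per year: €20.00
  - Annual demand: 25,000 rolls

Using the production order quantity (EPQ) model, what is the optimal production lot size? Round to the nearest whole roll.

798 rolls

d = 25,000/250 = 100.0000 rolls/day;  effective holding cost H(1 − d/p) = 20·(1 − 100.0000/395) = 14.93671
Q* = √(2DS / H_eff) = √(2·25,000·190 / 14.93671) ≈ 797.51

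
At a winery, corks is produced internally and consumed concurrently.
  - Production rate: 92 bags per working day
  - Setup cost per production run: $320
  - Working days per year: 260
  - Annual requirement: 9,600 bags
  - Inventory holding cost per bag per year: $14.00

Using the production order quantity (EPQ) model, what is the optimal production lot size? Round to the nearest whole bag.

d = 9,600/260 = 36.9231 bags/day;  effective holding cost H(1 − d/p) = 14·(1 − 36.9231/92) = 8.38127
Q* = √(2DS / H_eff) = √(2·9,600·320 / 8.38127) ≈ 856.19

856 bags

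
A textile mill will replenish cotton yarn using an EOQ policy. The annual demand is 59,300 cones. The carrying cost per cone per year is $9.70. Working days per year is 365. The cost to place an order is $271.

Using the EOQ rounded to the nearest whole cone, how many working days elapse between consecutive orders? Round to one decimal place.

Optimal lot size Q* = (2 × 59,300 × $271 / $9.7)^½ ≈ 1,820.29 → Q = 1,820 cones
T = Q/D × 365 days = 1,820/59,300 × 365 = 11.202 days

11.2 days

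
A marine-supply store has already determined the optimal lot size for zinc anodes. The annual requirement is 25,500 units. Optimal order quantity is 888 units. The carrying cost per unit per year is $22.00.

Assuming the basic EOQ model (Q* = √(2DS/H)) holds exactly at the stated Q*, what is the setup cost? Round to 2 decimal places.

EOQ relation: Q² = 2DS/H, so rearrange for the unknown.
S = Q²H / (2D) = 888² × 22 / (2 × 25,500) = 340.1562

$340.16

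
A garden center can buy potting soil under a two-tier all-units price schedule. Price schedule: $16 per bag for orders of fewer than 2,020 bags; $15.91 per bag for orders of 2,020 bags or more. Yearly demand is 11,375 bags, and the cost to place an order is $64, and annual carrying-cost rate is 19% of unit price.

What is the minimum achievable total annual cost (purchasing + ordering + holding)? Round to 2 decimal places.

$184,103.86

H₁ = 19%×$16 = $3.0400;  H₂ = 19%×$15.91 = $3.0229
EOQ₁ = √(2×11,375×64/3.0400) = 692.06  (< 2,020, feasible at tier 1)
EOQ₂ = √(2×11,375×64/3.0229) = 694.01  (< 2,020 → use Q = 2,020 at tier-2 price)
TC(tier 1 (EOQ₁), Q≈692.1) = $184,103.86
TC(tier 2, Q≈2,020.0) = $184,389.78
Minimum at tier 1 (EOQ₁): $184,103.86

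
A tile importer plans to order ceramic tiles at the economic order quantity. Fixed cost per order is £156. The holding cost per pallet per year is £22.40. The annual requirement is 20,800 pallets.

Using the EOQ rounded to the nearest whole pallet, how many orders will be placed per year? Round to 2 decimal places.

2DS/H = 2·20,800·156/22.4 = 289,714.29
EOQ = √289,714.29 ≈ 538.25 → Q = 538
Orders per year = D/Q = 20,800 / 538 = 38.662

38.66 orders per year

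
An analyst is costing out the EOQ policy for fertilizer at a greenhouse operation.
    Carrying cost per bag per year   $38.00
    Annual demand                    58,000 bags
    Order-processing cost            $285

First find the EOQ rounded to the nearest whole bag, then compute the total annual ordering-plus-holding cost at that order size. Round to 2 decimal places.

Optimal lot size Q* = (2 × 58,000 × $285 / $38)^½ ≈ 932.74 → Q = 933 bags
Annual ordering cost = (D/Q)·S = (58,000/933) × 285 = $17,717.04
Annual holding cost  = (Q/2)·H = (933/2) × 38 = $17,727.00
Total = $17,717.04 + $17,727.00 = $35,444.04

$35,444.04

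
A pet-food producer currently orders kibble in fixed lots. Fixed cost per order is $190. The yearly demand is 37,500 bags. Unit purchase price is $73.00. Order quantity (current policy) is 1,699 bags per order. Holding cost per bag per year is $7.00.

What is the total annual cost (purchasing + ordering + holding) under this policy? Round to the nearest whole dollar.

Annual ordering cost = (D/Q)·S = (37,500/1,699) × 190 = $4,193.64
Annual holding cost  = (Q/2)·H = (1,699/2) × 7 = $5,946.50
Purchase cost = D·C = 37,500 × 73 = $2,737,500.00
Total = $4,193.64 + $5,946.50 + $2,737,500.00 = $2,747,640.14

$2,747,640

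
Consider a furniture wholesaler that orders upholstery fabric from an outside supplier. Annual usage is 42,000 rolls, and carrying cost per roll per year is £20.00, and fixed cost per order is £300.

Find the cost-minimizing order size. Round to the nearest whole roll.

Optimal lot size Q* = (2 × 42,000 × £300 / £20)^½ ≈ 1,122.50

1,122 rolls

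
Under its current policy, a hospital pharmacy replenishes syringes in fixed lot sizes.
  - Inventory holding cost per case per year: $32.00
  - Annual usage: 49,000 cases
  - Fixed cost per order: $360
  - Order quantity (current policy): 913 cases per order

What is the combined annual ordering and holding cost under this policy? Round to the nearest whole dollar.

$33,929

Ordering: D/Q × S = 49,000/913 × $360 = $19,320.92
Holding:  Q/2 × H = 913/2 × $32 = $14,608.00
Total = $19,320.92 + $14,608.00 = $33,928.92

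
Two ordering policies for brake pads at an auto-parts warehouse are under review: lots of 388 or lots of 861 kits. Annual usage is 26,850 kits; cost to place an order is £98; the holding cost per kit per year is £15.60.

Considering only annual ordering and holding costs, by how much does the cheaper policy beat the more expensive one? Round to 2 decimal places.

TC(Q) = (D/Q)S + (Q/2)H
TC(388) = (26,850/388)×98 + (388/2)×15.6 = £9,808.10
TC(861) = (26,850/861)×98 + (861/2)×15.6 = £9,771.90
Cheaper: Q = 861.  Difference = £36.20

£36.20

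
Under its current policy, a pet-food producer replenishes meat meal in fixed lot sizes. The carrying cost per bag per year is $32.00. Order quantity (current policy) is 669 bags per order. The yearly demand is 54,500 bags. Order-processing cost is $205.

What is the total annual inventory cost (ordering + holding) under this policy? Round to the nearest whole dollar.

Annual ordering cost = (D/Q)·S = (54,500/669) × 205 = $16,700.30
Annual holding cost  = (Q/2)·H = (669/2) × 32 = $10,704.00
Total = $16,700.30 + $10,704.00 = $27,404.30

$27,404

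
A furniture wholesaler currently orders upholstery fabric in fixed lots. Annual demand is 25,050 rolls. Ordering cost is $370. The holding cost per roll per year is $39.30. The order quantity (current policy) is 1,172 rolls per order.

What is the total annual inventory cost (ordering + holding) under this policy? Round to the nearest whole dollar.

Orders/yr = 25,050/1,172 = 21.374; ordering cost = 21.374 × $370 = $7,908.28
Average inventory = 1,172/2 = 586; holding cost = 586 × $39.3 = $23,029.80
Total = $7,908.28 + $23,029.80 = $30,938.08

$30,938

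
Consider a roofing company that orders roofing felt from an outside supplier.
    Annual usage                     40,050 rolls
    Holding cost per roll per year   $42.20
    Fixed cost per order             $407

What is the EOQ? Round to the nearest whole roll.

879 rolls

Optimal lot size Q* = (2 × 40,050 × $407 / $42.2)^½ ≈ 878.94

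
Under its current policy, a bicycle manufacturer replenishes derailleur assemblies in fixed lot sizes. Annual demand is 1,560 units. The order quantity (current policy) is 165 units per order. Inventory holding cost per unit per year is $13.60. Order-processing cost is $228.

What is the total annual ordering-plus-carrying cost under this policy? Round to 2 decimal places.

$3,277.64

Ordering: D/Q × S = 1,560/165 × $228 = $2,155.64
Holding:  Q/2 × H = 165/2 × $13.6 = $1,122.00
Total = $2,155.64 + $1,122.00 = $3,277.64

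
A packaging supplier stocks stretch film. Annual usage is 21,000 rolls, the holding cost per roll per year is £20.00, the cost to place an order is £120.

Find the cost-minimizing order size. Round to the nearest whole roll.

502 rolls

Q* = √(2·D·S / H) = √(2·21,000·120 / 20) = √252,000.0 ≈ 502.00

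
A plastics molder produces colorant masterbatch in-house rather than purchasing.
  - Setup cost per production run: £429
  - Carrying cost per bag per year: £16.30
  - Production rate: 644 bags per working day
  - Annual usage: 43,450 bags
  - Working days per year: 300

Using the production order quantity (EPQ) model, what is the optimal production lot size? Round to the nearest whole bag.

Daily demand d = 43,450/300 = 144.833; p = 644; 1 − d/p = 0.77510
EPQ = √(2DS / (H(1 − d/p)))
    = √(2 × 43,450 × 429 / (16.3 × 0.77510)) ≈ 1,717.77

1,718 bags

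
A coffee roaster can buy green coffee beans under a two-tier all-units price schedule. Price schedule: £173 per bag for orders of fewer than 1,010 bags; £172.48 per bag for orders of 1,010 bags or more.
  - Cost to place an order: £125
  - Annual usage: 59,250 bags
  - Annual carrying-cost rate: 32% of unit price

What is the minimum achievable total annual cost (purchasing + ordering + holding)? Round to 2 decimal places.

£10,254,645.69

H₁ = 32%×£173 = £55.3600;  H₂ = 32%×£172.48 = £55.1936
EOQ₁ = √(2×59,250×125/55.3600) = 517.27  (< 1,010, feasible at tier 1)
EOQ₂ = √(2×59,250×125/55.1936) = 518.05  (< 1,010 → use Q = 1,010 at tier-2 price)
TC(tier 1 (EOQ₁), Q≈517.3) = £10,278,885.99
TC(tier 2, Q≈1,010.0) = £10,254,645.69
Minimum at tier 2: £10,254,645.69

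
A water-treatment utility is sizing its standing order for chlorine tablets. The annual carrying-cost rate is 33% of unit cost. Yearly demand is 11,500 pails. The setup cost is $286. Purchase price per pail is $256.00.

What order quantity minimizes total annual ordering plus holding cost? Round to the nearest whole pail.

Carrying cost H = $256 × 33% = $84.4800/pail/yr
EOQ = √(2DS/H) = √(2 × 11,500 × 286 / 84.48)
    = √(77,864.58) ≈ 279.04

279 pails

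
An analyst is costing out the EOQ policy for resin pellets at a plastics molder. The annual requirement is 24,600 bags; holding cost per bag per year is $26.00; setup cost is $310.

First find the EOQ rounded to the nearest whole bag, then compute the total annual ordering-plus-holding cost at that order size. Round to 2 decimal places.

Optimal lot size Q* = (2 × 24,600 × $310 / $26)^½ ≈ 765.91 → Q = 766 bags
Annual ordering cost = (D/Q)·S = (24,600/766) × 310 = $9,955.61
Annual holding cost  = (Q/2)·H = (766/2) × 26 = $9,958.00
Total = $9,955.61 + $9,958.00 = $19,913.61

$19,913.61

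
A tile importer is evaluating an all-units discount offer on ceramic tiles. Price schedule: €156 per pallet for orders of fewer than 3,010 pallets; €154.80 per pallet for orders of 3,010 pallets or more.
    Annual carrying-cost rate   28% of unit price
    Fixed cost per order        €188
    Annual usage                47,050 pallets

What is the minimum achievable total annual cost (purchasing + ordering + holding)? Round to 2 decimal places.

€7,351,511.39

H₁ = 28%×€156 = €43.6800;  H₂ = 28%×€154.80 = €43.3440
EOQ₁ = √(2×47,050×188/43.6800) = 636.40  (< 3,010, feasible at tier 1)
EOQ₂ = √(2×47,050×188/43.3440) = 638.87  (< 3,010 → use Q = 3,010 at tier-2 price)
TC(tier 1 (EOQ₁), Q≈636.4) = €7,367,598.10
TC(tier 2, Q≈3,010.0) = €7,351,511.39
Minimum at tier 2: €7,351,511.39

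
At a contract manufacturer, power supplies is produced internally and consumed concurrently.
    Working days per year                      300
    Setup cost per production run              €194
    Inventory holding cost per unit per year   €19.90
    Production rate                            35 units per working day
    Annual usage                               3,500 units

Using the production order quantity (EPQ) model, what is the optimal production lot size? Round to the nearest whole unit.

320 units

d = 3,500/300 = 11.6667 units/day;  effective holding cost H(1 − d/p) = 19.9·(1 − 11.6667/35) = 13.26667
Q* = √(2DS / H_eff) = √(2·3,500·194 / 13.26667) ≈ 319.94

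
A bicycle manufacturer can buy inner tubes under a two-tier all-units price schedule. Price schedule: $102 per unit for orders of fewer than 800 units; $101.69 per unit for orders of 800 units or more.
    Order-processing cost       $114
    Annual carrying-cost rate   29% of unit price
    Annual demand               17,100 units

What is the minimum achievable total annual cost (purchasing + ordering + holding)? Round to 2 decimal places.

H₁ = 29%×$102 = $29.5800;  H₂ = 29%×$101.69 = $29.4901
EOQ₁ = √(2×17,100×114/29.5800) = 363.05  (< 800, feasible at tier 1)
EOQ₂ = √(2×17,100×114/29.4901) = 363.60  (< 800 → use Q = 800 at tier-2 price)
TC(tier 1 (EOQ₁), Q≈363.0) = $1,754,939.02
TC(tier 2, Q≈800.0) = $1,753,131.79
Minimum at tier 2: $1,753,131.79

$1,753,131.79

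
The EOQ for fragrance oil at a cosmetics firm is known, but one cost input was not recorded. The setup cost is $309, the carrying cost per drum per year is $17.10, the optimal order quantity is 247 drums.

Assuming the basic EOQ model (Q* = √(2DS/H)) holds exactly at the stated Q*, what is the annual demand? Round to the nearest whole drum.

1,688 drums per year

Since Q* = (2DS/H)^½, squaring gives Q*²·H = 2DS.
D = Q²H / (2S) = 247² × 17.1 / (2 × 309) = 1,688.11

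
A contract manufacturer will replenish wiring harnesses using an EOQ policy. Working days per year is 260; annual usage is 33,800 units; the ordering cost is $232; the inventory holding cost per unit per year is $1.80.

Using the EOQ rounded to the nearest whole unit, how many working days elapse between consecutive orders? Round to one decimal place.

22.7 days

2DS/H = 2·33,800·232/1.8 = 8,712,888.89
EOQ = √8,712,888.89 ≈ 2,951.76 → Q = 2,952 units
Cycle time = (working days × Q)/D = (260 × 2,952) / 33,800 = 22.708 days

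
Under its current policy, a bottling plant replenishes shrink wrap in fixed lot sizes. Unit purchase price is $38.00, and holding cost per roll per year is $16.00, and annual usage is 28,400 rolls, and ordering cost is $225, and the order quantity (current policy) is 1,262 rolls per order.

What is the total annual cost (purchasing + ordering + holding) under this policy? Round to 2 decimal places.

$1,094,359.39

Ordering: D/Q × S = 28,400/1,262 × $225 = $5,063.39
Holding:  Q/2 × H = 1,262/2 × $16 = $10,096.00
Purchase cost = D·C = 28,400 × 38 = $1,079,200.00
Total = $5,063.39 + $10,096.00 + $1,079,200.00 = $1,094,359.39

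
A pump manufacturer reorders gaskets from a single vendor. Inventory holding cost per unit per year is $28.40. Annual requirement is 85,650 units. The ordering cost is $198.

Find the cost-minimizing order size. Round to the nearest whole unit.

1,093 units

EOQ = √(2DS/H) = √(2 × 85,650 × 198 / 28.4)
    = √(1,194,274.65) ≈ 1,092.83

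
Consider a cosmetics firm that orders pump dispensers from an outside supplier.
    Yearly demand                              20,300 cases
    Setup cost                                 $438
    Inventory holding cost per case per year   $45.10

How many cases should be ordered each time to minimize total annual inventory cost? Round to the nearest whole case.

628 cases

2DS/H = 2·20,300·438/45.1 = 394,297.12
EOQ = √394,297.12 ≈ 627.93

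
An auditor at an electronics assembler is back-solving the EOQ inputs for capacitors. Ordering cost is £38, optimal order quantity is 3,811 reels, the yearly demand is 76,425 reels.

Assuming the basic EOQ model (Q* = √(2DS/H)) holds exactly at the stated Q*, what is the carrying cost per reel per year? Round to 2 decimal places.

Since Q* = (2DS/H)^½, squaring gives Q*²·H = 2DS.
H = 2DS / Q² = 2 × 76,425 × 38 / 3,811² = 0.3999

£0.40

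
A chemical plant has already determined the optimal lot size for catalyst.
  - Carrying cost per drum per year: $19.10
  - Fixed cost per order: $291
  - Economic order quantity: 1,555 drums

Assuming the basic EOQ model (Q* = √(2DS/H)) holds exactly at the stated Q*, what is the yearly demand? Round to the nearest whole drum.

79,354 drums per year

Since Q* = (2DS/H)^½, squaring gives Q*²·H = 2DS.
D = Q²H / (2S) = 1,555² × 19.1 / (2 × 291) = 79,354.43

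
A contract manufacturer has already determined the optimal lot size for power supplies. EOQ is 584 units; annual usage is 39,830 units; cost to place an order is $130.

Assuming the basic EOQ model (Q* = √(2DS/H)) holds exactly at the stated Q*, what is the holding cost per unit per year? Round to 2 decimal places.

$30.36

EOQ relation: Q² = 2DS/H, so rearrange for the unknown.
H = 2DS / Q² = 2 × 39,830 × 130 / 584² = 30.3639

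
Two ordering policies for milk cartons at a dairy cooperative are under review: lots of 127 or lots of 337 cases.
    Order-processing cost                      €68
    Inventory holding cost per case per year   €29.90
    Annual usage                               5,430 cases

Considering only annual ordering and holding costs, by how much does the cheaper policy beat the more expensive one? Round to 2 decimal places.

TC(Q) = (D/Q)S + (Q/2)H
TC(127) = (5,430/127)×68 + (127/2)×29.9 = €4,806.05
TC(337) = (5,430/337)×68 + (337/2)×29.9 = €6,133.82
|ΔTC| = |€4,806.05 − €6,133.82| = €1,327.77

€1,327.77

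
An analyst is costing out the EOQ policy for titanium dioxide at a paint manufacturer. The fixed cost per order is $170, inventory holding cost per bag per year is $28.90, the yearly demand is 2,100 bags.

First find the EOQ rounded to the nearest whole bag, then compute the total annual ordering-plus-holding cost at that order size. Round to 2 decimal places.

Optimal lot size Q* = (2 × 2,100 × $170 / $28.9)^½ ≈ 157.18 → Q = 157 bags
Orders/yr = 2,100/157 = 13.376; ordering cost = 13.376 × $170 = $2,273.89
Average inventory = 157/2 = 78.5; holding cost = 78.5 × $28.9 = $2,268.65
Total = $2,273.89 + $2,268.65 = $4,542.54

$4,542.54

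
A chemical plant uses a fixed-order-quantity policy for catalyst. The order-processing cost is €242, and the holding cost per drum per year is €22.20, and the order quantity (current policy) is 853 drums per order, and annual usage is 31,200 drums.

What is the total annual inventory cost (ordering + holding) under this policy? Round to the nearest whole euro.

Annual ordering cost = (D/Q)·S = (31,200/853) × 242 = €8,851.58
Annual holding cost  = (Q/2)·H = (853/2) × 22.2 = €9,468.30
Total = €8,851.58 + €9,468.30 = €18,319.88

€18,320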